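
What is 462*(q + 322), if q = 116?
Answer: 202356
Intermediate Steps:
462*(q + 322) = 462*(116 + 322) = 462*438 = 202356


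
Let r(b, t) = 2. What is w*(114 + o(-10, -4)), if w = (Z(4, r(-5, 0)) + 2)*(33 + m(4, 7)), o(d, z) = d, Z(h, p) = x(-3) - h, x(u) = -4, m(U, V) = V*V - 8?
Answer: -46176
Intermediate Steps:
m(U, V) = -8 + V² (m(U, V) = V² - 8 = -8 + V²)
Z(h, p) = -4 - h
w = -444 (w = ((-4 - 1*4) + 2)*(33 + (-8 + 7²)) = ((-4 - 4) + 2)*(33 + (-8 + 49)) = (-8 + 2)*(33 + 41) = -6*74 = -444)
w*(114 + o(-10, -4)) = -444*(114 - 10) = -444*104 = -46176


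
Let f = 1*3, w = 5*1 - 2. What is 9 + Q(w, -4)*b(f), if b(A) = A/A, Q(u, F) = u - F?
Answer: 16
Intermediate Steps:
w = 3 (w = 5 - 2 = 3)
f = 3
b(A) = 1
9 + Q(w, -4)*b(f) = 9 + (3 - 1*(-4))*1 = 9 + (3 + 4)*1 = 9 + 7*1 = 9 + 7 = 16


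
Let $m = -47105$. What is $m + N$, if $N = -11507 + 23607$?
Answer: $-35005$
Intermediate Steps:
$N = 12100$
$m + N = -47105 + 12100 = -35005$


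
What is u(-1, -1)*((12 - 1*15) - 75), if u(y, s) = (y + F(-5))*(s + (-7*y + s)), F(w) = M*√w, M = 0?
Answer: 390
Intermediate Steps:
F(w) = 0 (F(w) = 0*√w = 0)
u(y, s) = y*(-7*y + 2*s) (u(y, s) = (y + 0)*(s + (-7*y + s)) = y*(s + (s - 7*y)) = y*(-7*y + 2*s))
u(-1, -1)*((12 - 1*15) - 75) = (-(-7*(-1) + 2*(-1)))*((12 - 1*15) - 75) = (-(7 - 2))*((12 - 15) - 75) = (-1*5)*(-3 - 75) = -5*(-78) = 390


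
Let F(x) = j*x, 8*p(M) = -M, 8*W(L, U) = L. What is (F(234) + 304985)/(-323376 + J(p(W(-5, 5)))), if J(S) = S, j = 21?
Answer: -19833536/20696059 ≈ -0.95832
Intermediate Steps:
W(L, U) = L/8
p(M) = -M/8 (p(M) = (-M)/8 = -M/8)
F(x) = 21*x
(F(234) + 304985)/(-323376 + J(p(W(-5, 5)))) = (21*234 + 304985)/(-323376 - (-5)/64) = (4914 + 304985)/(-323376 - ⅛*(-5/8)) = 309899/(-323376 + 5/64) = 309899/(-20696059/64) = 309899*(-64/20696059) = -19833536/20696059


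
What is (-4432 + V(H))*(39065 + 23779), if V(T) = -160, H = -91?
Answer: -288579648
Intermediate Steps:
(-4432 + V(H))*(39065 + 23779) = (-4432 - 160)*(39065 + 23779) = -4592*62844 = -288579648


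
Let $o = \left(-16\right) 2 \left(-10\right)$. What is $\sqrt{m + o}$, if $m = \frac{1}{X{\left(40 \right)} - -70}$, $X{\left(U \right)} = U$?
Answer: $\frac{\sqrt{3872110}}{110} \approx 17.889$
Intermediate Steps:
$o = 320$ ($o = \left(-32\right) \left(-10\right) = 320$)
$m = \frac{1}{110}$ ($m = \frac{1}{40 - -70} = \frac{1}{40 + 70} = \frac{1}{110} \approx 0.0090909$)
$\sqrt{m + o} = \sqrt{\frac{1}{110} + 320} = \sqrt{\frac{35201}{110}} = \frac{\sqrt{3872110}}{110}$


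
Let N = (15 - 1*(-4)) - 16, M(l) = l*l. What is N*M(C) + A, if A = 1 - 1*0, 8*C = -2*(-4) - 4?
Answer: 7/4 ≈ 1.7500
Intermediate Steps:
C = ½ (C = (-2*(-4) - 4)/8 = (8 - 4)/8 = (⅛)*4 = ½ ≈ 0.50000)
M(l) = l²
A = 1 (A = 1 + 0 = 1)
N = 3 (N = (15 + 4) - 16 = 19 - 16 = 3)
N*M(C) + A = 3*(½)² + 1 = 3*(¼) + 1 = ¾ + 1 = 7/4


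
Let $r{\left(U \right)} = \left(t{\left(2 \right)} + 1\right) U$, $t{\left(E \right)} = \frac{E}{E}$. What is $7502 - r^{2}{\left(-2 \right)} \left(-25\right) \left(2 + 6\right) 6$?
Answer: $26702$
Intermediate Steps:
$t{\left(E \right)} = 1$
$r{\left(U \right)} = 2 U$ ($r{\left(U \right)} = \left(1 + 1\right) U = 2 U$)
$7502 - r^{2}{\left(-2 \right)} \left(-25\right) \left(2 + 6\right) 6 = 7502 - \left(2 \left(-2\right)\right)^{2} \left(-25\right) \left(2 + 6\right) 6 = 7502 - \left(-4\right)^{2} \left(-25\right) 8 \cdot 6 = 7502 - 16 \left(-25\right) 48 = 7502 - \left(-400\right) 48 = 7502 - -19200 = 7502 + 19200 = 26702$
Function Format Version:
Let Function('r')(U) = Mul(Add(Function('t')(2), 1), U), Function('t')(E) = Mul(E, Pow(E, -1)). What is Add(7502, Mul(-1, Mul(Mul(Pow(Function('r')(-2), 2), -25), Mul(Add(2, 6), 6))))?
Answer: 26702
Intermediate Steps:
Function('t')(E) = 1
Function('r')(U) = Mul(2, U) (Function('r')(U) = Mul(Add(1, 1), U) = Mul(2, U))
Add(7502, Mul(-1, Mul(Mul(Pow(Function('r')(-2), 2), -25), Mul(Add(2, 6), 6)))) = Add(7502, Mul(-1, Mul(Mul(Pow(Mul(2, -2), 2), -25), Mul(Add(2, 6), 6)))) = Add(7502, Mul(-1, Mul(Mul(Pow(-4, 2), -25), Mul(8, 6)))) = Add(7502, Mul(-1, Mul(Mul(16, -25), 48))) = Add(7502, Mul(-1, Mul(-400, 48))) = Add(7502, Mul(-1, -19200)) = Add(7502, 19200) = 26702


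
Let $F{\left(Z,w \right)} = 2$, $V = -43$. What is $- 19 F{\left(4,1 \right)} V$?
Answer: $1634$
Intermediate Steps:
$- 19 F{\left(4,1 \right)} V = \left(-19\right) 2 \left(-43\right) = \left(-38\right) \left(-43\right) = 1634$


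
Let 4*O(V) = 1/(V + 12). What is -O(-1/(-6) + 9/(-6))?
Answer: -3/128 ≈ -0.023438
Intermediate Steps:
O(V) = 1/(4*(12 + V)) (O(V) = 1/(4*(V + 12)) = 1/(4*(12 + V)))
-O(-1/(-6) + 9/(-6)) = -1/(4*(12 + (-1/(-6) + 9/(-6)))) = -1/(4*(12 + (-1*(-1/6) + 9*(-1/6)))) = -1/(4*(12 + (1/6 - 3/2))) = -1/(4*(12 - 4/3)) = -1/(4*32/3) = -3/(4*32) = -1*3/128 = -3/128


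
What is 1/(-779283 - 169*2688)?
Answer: -1/1233555 ≈ -8.1067e-7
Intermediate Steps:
1/(-779283 - 169*2688) = 1/(-779283 - 454272) = 1/(-1233555) = -1/1233555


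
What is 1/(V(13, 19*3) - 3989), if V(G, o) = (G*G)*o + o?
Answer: 1/5701 ≈ 0.00017541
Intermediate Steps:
V(G, o) = o + o*G² (V(G, o) = G²*o + o = o*G² + o = o + o*G²)
1/(V(13, 19*3) - 3989) = 1/((19*3)*(1 + 13²) - 3989) = 1/(57*(1 + 169) - 3989) = 1/(57*170 - 3989) = 1/(9690 - 3989) = 1/5701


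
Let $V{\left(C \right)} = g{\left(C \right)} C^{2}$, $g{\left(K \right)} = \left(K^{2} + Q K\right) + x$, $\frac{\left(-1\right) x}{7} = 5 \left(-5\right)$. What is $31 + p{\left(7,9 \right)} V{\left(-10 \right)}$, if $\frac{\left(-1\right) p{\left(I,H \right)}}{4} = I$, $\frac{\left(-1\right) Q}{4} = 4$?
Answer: $-1217969$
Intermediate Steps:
$Q = -16$ ($Q = \left(-4\right) 4 = -16$)
$x = 175$ ($x = - 7 \cdot 5 \left(-5\right) = \left(-7\right) \left(-25\right) = 175$)
$p{\left(I,H \right)} = - 4 I$
$g{\left(K \right)} = 175 + K^{2} - 16 K$ ($g{\left(K \right)} = \left(K^{2} - 16 K\right) + 175 = 175 + K^{2} - 16 K$)
$V{\left(C \right)} = C^{2} \left(175 + C^{2} - 16 C\right)$ ($V{\left(C \right)} = \left(175 + C^{2} - 16 C\right) C^{2} = C^{2} \left(175 + C^{2} - 16 C\right)$)
$31 + p{\left(7,9 \right)} V{\left(-10 \right)} = 31 + \left(-4\right) 7 \left(-10\right)^{2} \left(175 + \left(-10\right)^{2} - -160\right) = 31 - 28 \cdot 100 \left(175 + 100 + 160\right) = 31 - 28 \cdot 100 \cdot 435 = 31 - 1218000 = -1217969$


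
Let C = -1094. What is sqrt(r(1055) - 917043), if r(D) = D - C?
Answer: I*sqrt(914894) ≈ 956.5*I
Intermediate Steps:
r(D) = 1094 + D (r(D) = D - 1*(-1094) = D + 1094 = 1094 + D)
sqrt(r(1055) - 917043) = sqrt((1094 + 1055) - 917043) = sqrt(2149 - 917043) = sqrt(-914894) = I*sqrt(914894)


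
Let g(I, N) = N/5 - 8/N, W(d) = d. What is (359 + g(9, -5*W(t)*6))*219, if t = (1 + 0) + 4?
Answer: 1801567/25 ≈ 72063.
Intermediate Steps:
t = 5 (t = 1 + 4 = 5)
g(I, N) = -8/N + N/5 (g(I, N) = N*(⅕) - 8/N = N/5 - 8/N = -8/N + N/5)
(359 + g(9, -5*W(t)*6))*219 = (359 + (-8/(-5*5*6) + (-5*5*6)/5))*219 = (359 + (-8/((-25*6)) + (-25*6)/5))*219 = (359 + (-8/(-150) + (⅕)*(-150)))*219 = (359 + (-8*(-1/150) - 30))*219 = (359 + (4/75 - 30))*219 = (359 - 2246/75)*219 = (24679/75)*219 = 1801567/25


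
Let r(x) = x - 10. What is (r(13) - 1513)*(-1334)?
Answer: 2014340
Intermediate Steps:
r(x) = -10 + x
(r(13) - 1513)*(-1334) = ((-10 + 13) - 1513)*(-1334) = (3 - 1513)*(-1334) = -1510*(-1334) = 2014340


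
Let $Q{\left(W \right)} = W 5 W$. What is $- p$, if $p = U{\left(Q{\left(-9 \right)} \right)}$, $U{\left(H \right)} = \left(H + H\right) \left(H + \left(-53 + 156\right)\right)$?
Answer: $-411480$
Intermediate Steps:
$Q{\left(W \right)} = 5 W^{2}$ ($Q{\left(W \right)} = 5 W W = 5 W^{2}$)
$U{\left(H \right)} = 2 H \left(103 + H\right)$ ($U{\left(H \right)} = 2 H \left(H + 103\right) = 2 H \left(103 + H\right)$)
$p = 411480$ ($p = 2 \cdot 5 \left(-9\right)^{2} \left(103 + 5 \left(-9\right)^{2}\right) = 2 \cdot 5 \cdot 81 \left(103 + 5 \cdot 81\right) = 2 \cdot 405 \left(103 + 405\right) = 2 \cdot 405 \cdot 508 = 411480$)
$- p = \left(-1\right) 411480 = -411480$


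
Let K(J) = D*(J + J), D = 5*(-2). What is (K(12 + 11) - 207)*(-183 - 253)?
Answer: 290812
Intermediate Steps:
D = -10
K(J) = -20*J (K(J) = -10*(J + J) = -20*J)
(K(12 + 11) - 207)*(-183 - 253) = (-20*(12 + 11) - 207)*(-183 - 253) = (-20*23 - 207)*(-436) = (-460 - 207)*(-436) = -667*(-436) = 290812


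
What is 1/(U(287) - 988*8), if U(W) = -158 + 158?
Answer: -1/7904 ≈ -0.00012652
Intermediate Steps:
U(W) = 0
1/(U(287) - 988*8) = 1/(0 - 988*8) = 1/(0 - 7904) = 1/(-7904) = -1/7904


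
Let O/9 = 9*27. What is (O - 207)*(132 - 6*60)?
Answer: -451440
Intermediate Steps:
O = 2187 (O = 9*(9*27) = 9*243 = 2187)
(O - 207)*(132 - 6*60) = (2187 - 207)*(132 - 6*60) = 1980*(132 - 360) = 1980*(-228) = -451440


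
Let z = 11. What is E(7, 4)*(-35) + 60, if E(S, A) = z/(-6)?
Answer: 745/6 ≈ 124.17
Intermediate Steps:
E(S, A) = -11/6 (E(S, A) = 11/(-6) = 11*(-⅙) = -11/6)
E(7, 4)*(-35) + 60 = -11/6*(-35) + 60 = 385/6 + 60 = 745/6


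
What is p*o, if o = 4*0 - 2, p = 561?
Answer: -1122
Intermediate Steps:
o = -2 (o = 0 - 2 = -2)
p*o = 561*(-2) = -1122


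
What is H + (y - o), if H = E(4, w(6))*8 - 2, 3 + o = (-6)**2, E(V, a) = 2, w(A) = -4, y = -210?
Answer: -229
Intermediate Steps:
o = 33 (o = -3 + (-6)**2 = -3 + 36 = 33)
H = 14 (H = 2*8 - 2 = 16 - 2 = 14)
H + (y - o) = 14 + (-210 - 1*33) = 14 + (-210 - 33) = 14 - 243 = -229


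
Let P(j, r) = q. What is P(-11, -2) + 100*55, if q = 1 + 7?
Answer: 5508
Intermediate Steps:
q = 8
P(j, r) = 8
P(-11, -2) + 100*55 = 8 + 100*55 = 8 + 5500 = 5508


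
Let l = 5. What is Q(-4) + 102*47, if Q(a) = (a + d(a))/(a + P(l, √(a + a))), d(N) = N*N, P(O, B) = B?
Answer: 4792 - I*√2 ≈ 4792.0 - 1.4142*I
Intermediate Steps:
d(N) = N²
Q(a) = (a + a²)/(a + √2*√a) (Q(a) = (a + a²)/(a + √(a + a)) = (a + a²)/(a + √(2*a)) = (a + a²)/(a + √2*√a))
Q(-4) + 102*47 = -4*(1 - 4)/(-4 + √2*√(-4)) + 102*47 = -4*(-3)/(-4 + √2*(2*I)) + 4794 = -4*(-3)/(-4 + 2*I*√2) + 4794 = 12/(-4 + 2*I*√2) + 4794 = 4794 + 12/(-4 + 2*I*√2)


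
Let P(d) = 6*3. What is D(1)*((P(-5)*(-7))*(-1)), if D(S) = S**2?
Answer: 126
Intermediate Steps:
P(d) = 18
D(1)*((P(-5)*(-7))*(-1)) = 1**2*((18*(-7))*(-1)) = 1*(-126*(-1)) = 1*126 = 126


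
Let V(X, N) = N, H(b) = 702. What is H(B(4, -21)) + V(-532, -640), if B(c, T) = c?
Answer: 62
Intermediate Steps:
H(B(4, -21)) + V(-532, -640) = 702 - 640 = 62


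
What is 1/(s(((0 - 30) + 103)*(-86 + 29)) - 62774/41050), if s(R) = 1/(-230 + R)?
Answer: -90125275/137840842 ≈ -0.65384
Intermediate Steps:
1/(s(((0 - 30) + 103)*(-86 + 29)) - 62774/41050) = 1/(1/(-230 + ((0 - 30) + 103)*(-86 + 29)) - 62774/41050) = 1/(1/(-230 + (-30 + 103)*(-57)) - 62774*1/41050) = 1/(1/(-230 + 73*(-57)) - 31387/20525) = 1/(1/(-230 - 4161) - 31387/20525) = 1/(1/(-4391) - 31387/20525) = 1/(-1/4391 - 31387/20525) = 1/(-137840842/90125275) = -90125275/137840842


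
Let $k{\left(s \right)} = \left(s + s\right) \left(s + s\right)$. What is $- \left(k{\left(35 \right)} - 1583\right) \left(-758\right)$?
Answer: $2514286$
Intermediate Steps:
$k{\left(s \right)} = 4 s^{2}$ ($k{\left(s \right)} = 2 s 2 s = 4 s^{2}$)
$- \left(k{\left(35 \right)} - 1583\right) \left(-758\right) = - \left(4 \cdot 35^{2} - 1583\right) \left(-758\right) = - \left(4 \cdot 1225 - 1583\right) \left(-758\right) = - \left(4900 - 1583\right) \left(-758\right) = - 3317 \left(-758\right) = \left(-1\right) \left(-2514286\right) = 2514286$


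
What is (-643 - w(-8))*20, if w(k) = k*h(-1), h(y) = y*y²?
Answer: -13020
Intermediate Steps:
h(y) = y³
w(k) = -k (w(k) = k*(-1)³ = k*(-1) = -k)
(-643 - w(-8))*20 = (-643 - (-1)*(-8))*20 = (-643 - 1*8)*20 = (-643 - 8)*20 = -651*20 = -13020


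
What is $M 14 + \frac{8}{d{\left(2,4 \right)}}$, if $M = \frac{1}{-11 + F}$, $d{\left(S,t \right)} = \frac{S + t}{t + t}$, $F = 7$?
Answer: $\frac{43}{6} \approx 7.1667$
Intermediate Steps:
$d{\left(S,t \right)} = \frac{S + t}{2 t}$
$M = - \frac{1}{4}$ ($M = \frac{1}{-11 + 7} = \frac{1}{-4} = - \frac{1}{4} \approx -0.25$)
$M 14 + \frac{8}{d{\left(2,4 \right)}} = \left(- \frac{1}{4}\right) 14 + \frac{8}{\frac{1}{2} \cdot \frac{1}{4} \left(2 + 4\right)} = - \frac{7}{2} + \frac{8}{\frac{1}{2} \cdot \frac{1}{4} \cdot 6} = - \frac{7}{2} + \frac{8}{\frac{3}{4}} = - \frac{7}{2} + 8 \cdot \frac{4}{3} = - \frac{7}{2} + \frac{32}{3} = \frac{43}{6}$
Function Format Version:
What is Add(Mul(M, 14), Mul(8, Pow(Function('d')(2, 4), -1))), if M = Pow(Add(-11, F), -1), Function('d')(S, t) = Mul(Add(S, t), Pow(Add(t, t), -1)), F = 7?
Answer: Rational(43, 6) ≈ 7.1667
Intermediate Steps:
Function('d')(S, t) = Mul(Rational(1, 2), Pow(t, -1), Add(S, t)) (Function('d')(S, t) = Mul(Add(S, t), Pow(Mul(2, t), -1)) = Mul(Add(S, t), Mul(Rational(1, 2), Pow(t, -1))) = Mul(Rational(1, 2), Pow(t, -1), Add(S, t)))
M = Rational(-1, 4) (M = Pow(Add(-11, 7), -1) = Pow(-4, -1) = Rational(-1, 4) ≈ -0.25000)
Add(Mul(M, 14), Mul(8, Pow(Function('d')(2, 4), -1))) = Add(Mul(Rational(-1, 4), 14), Mul(8, Pow(Mul(Rational(1, 2), Pow(4, -1), Add(2, 4)), -1))) = Add(Rational(-7, 2), Mul(8, Pow(Mul(Rational(1, 2), Rational(1, 4), 6), -1))) = Add(Rational(-7, 2), Mul(8, Pow(Rational(3, 4), -1))) = Add(Rational(-7, 2), Mul(8, Rational(4, 3))) = Add(Rational(-7, 2), Rational(32, 3)) = Rational(43, 6)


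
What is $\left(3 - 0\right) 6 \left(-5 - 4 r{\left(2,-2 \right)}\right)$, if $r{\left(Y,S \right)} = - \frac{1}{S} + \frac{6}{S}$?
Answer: $90$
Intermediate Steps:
$r{\left(Y,S \right)} = \frac{5}{S}$
$\left(3 - 0\right) 6 \left(-5 - 4 r{\left(2,-2 \right)}\right) = \left(3 - 0\right) 6 \left(-5 - 4 \frac{5}{-2}\right) = \left(3 + 0\right) 6 \left(-5 - 4 \cdot 5 \left(- \frac{1}{2}\right)\right) = 3 \cdot 6 \left(-5 - -10\right) = 18 \left(-5 + 10\right) = 18 \cdot 5 = 90$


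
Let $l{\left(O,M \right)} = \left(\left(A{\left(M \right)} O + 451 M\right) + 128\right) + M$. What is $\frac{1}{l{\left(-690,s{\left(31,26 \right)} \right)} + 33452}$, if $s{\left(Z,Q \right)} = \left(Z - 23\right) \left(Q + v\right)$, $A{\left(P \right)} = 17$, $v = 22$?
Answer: $\frac{1}{195418} \approx 5.1172 \cdot 10^{-6}$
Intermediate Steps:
$s{\left(Z,Q \right)} = \left(-23 + Z\right) \left(22 + Q\right)$ ($s{\left(Z,Q \right)} = \left(Z - 23\right) \left(Q + 22\right) = \left(-23 + Z\right) \left(22 + Q\right)$)
$l{\left(O,M \right)} = 128 + 17 O + 452 M$ ($l{\left(O,M \right)} = \left(\left(17 O + 451 M\right) + 128\right) + M = \left(128 + 17 O + 451 M\right) + M = 128 + 17 O + 452 M$)
$\frac{1}{l{\left(-690,s{\left(31,26 \right)} \right)} + 33452} = \frac{1}{\left(128 + 17 \left(-690\right) + 452 \left(-506 - 598 + 22 \cdot 31 + 26 \cdot 31\right)\right) + 33452} = \frac{1}{\left(128 - 11730 + 452 \left(-506 - 598 + 682 + 806\right)\right) + 33452} = \frac{1}{\left(128 - 11730 + 452 \cdot 384\right) + 33452} = \frac{1}{\left(128 - 11730 + 173568\right) + 33452} = \frac{1}{161966 + 33452} = \frac{1}{195418}$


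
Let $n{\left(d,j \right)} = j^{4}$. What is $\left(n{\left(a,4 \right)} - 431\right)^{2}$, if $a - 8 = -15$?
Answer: $30625$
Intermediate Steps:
$a = -7$ ($a = 8 - 15 = -7$)
$\left(n{\left(a,4 \right)} - 431\right)^{2} = \left(4^{4} - 431\right)^{2} = \left(256 - 431\right)^{2} = \left(-175\right)^{2} = 30625$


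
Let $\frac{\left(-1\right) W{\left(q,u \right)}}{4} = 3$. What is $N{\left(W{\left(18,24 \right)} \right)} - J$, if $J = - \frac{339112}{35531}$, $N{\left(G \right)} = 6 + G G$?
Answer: $\frac{5668762}{35531} \approx 159.54$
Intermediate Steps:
$W{\left(q,u \right)} = -12$ ($W{\left(q,u \right)} = \left(-4\right) 3 = -12$)
$N{\left(G \right)} = 6 + G^{2}$
$J = - \frac{339112}{35531}$ ($J = \left(-339112\right) \frac{1}{35531} = - \frac{339112}{35531} \approx -9.5441$)
$N{\left(W{\left(18,24 \right)} \right)} - J = \left(6 + \left(-12\right)^{2}\right) - - \frac{339112}{35531} = \left(6 + 144\right) + \frac{339112}{35531} = 150 + \frac{339112}{35531} = \frac{5668762}{35531}$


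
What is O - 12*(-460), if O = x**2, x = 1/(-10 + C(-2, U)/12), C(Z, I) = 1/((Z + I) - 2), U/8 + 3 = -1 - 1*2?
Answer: 215004836496/38950081 ≈ 5520.0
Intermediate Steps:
U = -48 (U = -24 + 8*(-1 - 1*2) = -24 + 8*(-1 - 2) = -24 + 8*(-3) = -24 - 24 = -48)
C(Z, I) = 1/(-2 + I + Z) (C(Z, I) = 1/((I + Z) - 2) = 1/(-2 + I + Z))
x = -624/6241 (x = 1/(-10 + 1/(-2 - 48 - 2*12)) = 1/(-10 + (1/12)/(-52)) = 1/(-10 - 1/52*1/12) = 1/(-10 - 1/624) = 1/(-6241/624) = -624/6241 ≈ -0.099984)
O = 389376/38950081 (O = (-624/6241)**2 = 389376/38950081 ≈ 0.0099968)
O - 12*(-460) = 389376/38950081 - 12*(-460) = 389376/38950081 + 5520 = 215004836496/38950081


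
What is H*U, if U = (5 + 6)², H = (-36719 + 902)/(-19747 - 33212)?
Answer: 1444619/17653 ≈ 81.834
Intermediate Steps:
H = 11939/17653 (H = -35817/(-52959) = -35817*(-1/52959) = 11939/17653 ≈ 0.67632)
U = 121 (U = 11² = 121)
H*U = (11939/17653)*121 = 1444619/17653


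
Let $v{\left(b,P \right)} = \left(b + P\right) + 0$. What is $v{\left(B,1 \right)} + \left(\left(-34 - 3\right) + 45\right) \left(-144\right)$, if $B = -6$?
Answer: $-1157$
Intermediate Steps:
$v{\left(b,P \right)} = P + b$ ($v{\left(b,P \right)} = \left(P + b\right) + 0 = P + b$)
$v{\left(B,1 \right)} + \left(\left(-34 - 3\right) + 45\right) \left(-144\right) = \left(1 - 6\right) + \left(\left(-34 - 3\right) + 45\right) \left(-144\right) = -5 + \left(\left(-34 - 3\right) + 45\right) \left(-144\right) = -5 + \left(-37 + 45\right) \left(-144\right) = -5 + 8 \left(-144\right) = -5 - 1152 = -1157$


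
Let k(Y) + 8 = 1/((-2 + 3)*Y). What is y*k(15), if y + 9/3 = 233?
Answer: -5474/3 ≈ -1824.7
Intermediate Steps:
y = 230 (y = -3 + 233 = 230)
k(Y) = -8 + 1/Y (k(Y) = -8 + 1/((-2 + 3)*Y) = -8 + 1/(1*Y) = -8 + 1/Y)
y*k(15) = 230*(-8 + 1/15) = 230*(-119/15) = -5474/3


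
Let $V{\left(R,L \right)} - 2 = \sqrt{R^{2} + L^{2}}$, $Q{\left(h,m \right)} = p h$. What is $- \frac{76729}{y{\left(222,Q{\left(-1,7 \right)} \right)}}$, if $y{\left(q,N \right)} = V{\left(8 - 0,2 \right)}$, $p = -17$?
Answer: $\frac{76729}{32} - \frac{76729 \sqrt{17}}{32} \approx -7488.5$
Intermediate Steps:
$Q{\left(h,m \right)} = - 17 h$
$V{\left(R,L \right)} = 2 + \sqrt{L^{2} + R^{2}}$ ($V{\left(R,L \right)} = 2 + \sqrt{R^{2} + L^{2}} = 2 + \sqrt{L^{2} + R^{2}}$)
$y{\left(q,N \right)} = 2 + 2 \sqrt{17}$ ($y{\left(q,N \right)} = 2 + \sqrt{2^{2} + \left(8 - 0\right)^{2}} = 2 + \sqrt{4 + \left(8 + 0\right)^{2}} = 2 + \sqrt{4 + 8^{2}} = 2 + \sqrt{4 + 64} = 2 + \sqrt{68} = 2 + 2 \sqrt{17}$)
$- \frac{76729}{y{\left(222,Q{\left(-1,7 \right)} \right)}} = - \frac{76729}{2 + 2 \sqrt{17}}$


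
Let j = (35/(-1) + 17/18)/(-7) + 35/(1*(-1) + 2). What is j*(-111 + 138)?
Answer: 15069/14 ≈ 1076.4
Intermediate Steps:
j = 5023/126 (j = (35*(-1) + 17*(1/18))*(-1/7) + 35/(-1 + 2) = (-35 + 17/18)*(-1/7) + 35/1 = -613/18*(-1/7) + 35*1 = 613/126 + 35 = 5023/126 ≈ 39.865)
j*(-111 + 138) = 5023*(-111 + 138)/126 = (5023/126)*27 = 15069/14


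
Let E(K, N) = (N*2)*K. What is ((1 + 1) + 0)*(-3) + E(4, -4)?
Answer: -38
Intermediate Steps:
E(K, N) = 2*K*N (E(K, N) = (2*N)*K = 2*K*N)
((1 + 1) + 0)*(-3) + E(4, -4) = ((1 + 1) + 0)*(-3) + 2*4*(-4) = (2 + 0)*(-3) - 32 = 2*(-3) - 32 = -6 - 32 = -38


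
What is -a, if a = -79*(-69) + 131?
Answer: -5582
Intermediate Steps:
a = 5582 (a = 5451 + 131 = 5582)
-a = -1*5582 = -5582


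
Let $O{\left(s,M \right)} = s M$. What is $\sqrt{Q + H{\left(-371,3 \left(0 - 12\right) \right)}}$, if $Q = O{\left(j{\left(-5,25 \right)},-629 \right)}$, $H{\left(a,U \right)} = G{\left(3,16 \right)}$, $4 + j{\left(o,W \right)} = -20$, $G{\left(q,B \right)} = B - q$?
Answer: $\sqrt{15109} \approx 122.92$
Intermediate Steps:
$j{\left(o,W \right)} = -24$ ($j{\left(o,W \right)} = -4 - 20 = -24$)
$H{\left(a,U \right)} = 13$ ($H{\left(a,U \right)} = 16 - 3 = 13$)
$O{\left(s,M \right)} = M s$
$Q = 15096$ ($Q = \left(-629\right) \left(-24\right) = 15096$)
$\sqrt{Q + H{\left(-371,3 \left(0 - 12\right) \right)}} = \sqrt{15096 + 13} = \sqrt{15109}$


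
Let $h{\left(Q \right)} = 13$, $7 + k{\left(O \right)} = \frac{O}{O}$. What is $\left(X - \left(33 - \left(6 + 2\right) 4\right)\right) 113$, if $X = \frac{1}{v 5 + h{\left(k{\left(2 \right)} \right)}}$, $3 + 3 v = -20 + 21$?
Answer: $- \frac{2938}{29} \approx -101.31$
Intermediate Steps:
$v = - \frac{2}{3}$ ($v = -1 + \frac{-20 + 21}{3} = -1 + \frac{1}{3} \cdot 1 = -1 + \frac{1}{3} = - \frac{2}{3} \approx -0.66667$)
$k{\left(O \right)} = -6$ ($k{\left(O \right)} = -7 + \frac{O}{O} = -7 + 1 = -6$)
$X = \frac{3}{29}$ ($X = \frac{1}{\left(- \frac{2}{3}\right) 5 + 13} = \frac{1}{- \frac{10}{3} + 13} = \frac{1}{\frac{29}{3}} = \frac{3}{29} \approx 0.10345$)
$\left(X - \left(33 - \left(6 + 2\right) 4\right)\right) 113 = \left(\frac{3}{29} - \left(33 - \left(6 + 2\right) 4\right)\right) 113 = \left(\frac{3}{29} + \left(8 \cdot 4 - 33\right)\right) 113 = \left(\frac{3}{29} + \left(32 - 33\right)\right) 113 = \left(\frac{3}{29} - 1\right) 113 = \left(- \frac{26}{29}\right) 113 = - \frac{2938}{29}$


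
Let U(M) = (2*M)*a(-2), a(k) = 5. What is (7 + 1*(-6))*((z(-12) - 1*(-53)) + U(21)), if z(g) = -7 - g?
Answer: 268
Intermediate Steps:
U(M) = 10*M (U(M) = (2*M)*5 = 10*M)
(7 + 1*(-6))*((z(-12) - 1*(-53)) + U(21)) = (7 + 1*(-6))*(((-7 - 1*(-12)) - 1*(-53)) + 10*21) = (7 - 6)*(((-7 + 12) + 53) + 210) = 1*((5 + 53) + 210) = 1*(58 + 210) = 1*268 = 268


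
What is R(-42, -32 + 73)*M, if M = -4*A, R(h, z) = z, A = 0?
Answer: 0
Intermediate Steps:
M = 0 (M = -4*0 = 0)
R(-42, -32 + 73)*M = (-32 + 73)*0 = 41*0 = 0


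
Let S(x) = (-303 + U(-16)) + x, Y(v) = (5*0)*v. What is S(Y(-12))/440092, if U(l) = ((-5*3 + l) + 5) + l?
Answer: -345/440092 ≈ -0.00078393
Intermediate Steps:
U(l) = -10 + 2*l (U(l) = ((-15 + l) + 5) + l = (-10 + l) + l = -10 + 2*l)
Y(v) = 0 (Y(v) = 0*v = 0)
S(x) = -345 + x (S(x) = (-303 + (-10 + 2*(-16))) + x = (-303 + (-10 - 32)) + x = (-303 - 42) + x = -345 + x)
S(Y(-12))/440092 = (-345 + 0)/440092 = -345*1/440092 = -345/440092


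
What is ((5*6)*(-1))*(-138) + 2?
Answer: 4142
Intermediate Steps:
((5*6)*(-1))*(-138) + 2 = (30*(-1))*(-138) + 2 = -30*(-138) + 2 = 4140 + 2 = 4142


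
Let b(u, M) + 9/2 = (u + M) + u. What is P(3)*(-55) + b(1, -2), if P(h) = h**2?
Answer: -999/2 ≈ -499.50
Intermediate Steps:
b(u, M) = -9/2 + M + 2*u (b(u, M) = -9/2 + ((u + M) + u) = -9/2 + ((M + u) + u) = -9/2 + (M + 2*u) = -9/2 + M + 2*u)
P(3)*(-55) + b(1, -2) = 3**2*(-55) + (-9/2 - 2 + 2*1) = 9*(-55) + (-9/2 - 2 + 2) = -495 - 9/2 = -999/2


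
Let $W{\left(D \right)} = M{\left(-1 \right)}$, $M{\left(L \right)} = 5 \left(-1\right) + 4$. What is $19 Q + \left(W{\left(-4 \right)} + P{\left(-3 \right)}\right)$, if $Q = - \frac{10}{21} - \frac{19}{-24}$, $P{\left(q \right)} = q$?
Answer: $\frac{335}{168} \approx 1.994$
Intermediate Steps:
$M{\left(L \right)} = -1$ ($M{\left(L \right)} = -5 + 4 = -1$)
$W{\left(D \right)} = -1$
$Q = \frac{53}{168}$ ($Q = \left(-10\right) \frac{1}{21} - - \frac{19}{24} = - \frac{10}{21} + \frac{19}{24} = \frac{53}{168} \approx 0.31548$)
$19 Q + \left(W{\left(-4 \right)} + P{\left(-3 \right)}\right) = 19 \cdot \frac{53}{168} - 4 = \frac{1007}{168} - 4 = \frac{335}{168}$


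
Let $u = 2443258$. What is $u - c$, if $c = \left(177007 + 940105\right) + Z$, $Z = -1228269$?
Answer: $2554415$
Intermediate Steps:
$c = -111157$ ($c = \left(177007 + 940105\right) - 1228269 = 1117112 - 1228269 = -111157$)
$u - c = 2443258 - -111157 = 2443258 + 111157 = 2554415$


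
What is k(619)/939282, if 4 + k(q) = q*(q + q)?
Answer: 383159/469641 ≈ 0.81586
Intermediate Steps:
k(q) = -4 + 2*q² (k(q) = -4 + q*(q + q) = -4 + q*(2*q) = -4 + 2*q²)
k(619)/939282 = (-4 + 2*619²)/939282 = (-4 + 2*383161)*(1/939282) = (-4 + 766322)*(1/939282) = 766318*(1/939282) = 383159/469641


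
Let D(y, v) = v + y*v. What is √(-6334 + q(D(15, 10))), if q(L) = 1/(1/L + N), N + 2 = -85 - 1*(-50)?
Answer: I*√221909856414/5919 ≈ 79.587*I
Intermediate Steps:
N = -37 (N = -2 + (-85 - 1*(-50)) = -2 + (-85 + 50) = -2 - 35 = -37)
D(y, v) = v + v*y
q(L) = 1/(-37 + 1/L) (q(L) = 1/(1/L - 37) = 1/(-37 + 1/L))
√(-6334 + q(D(15, 10))) = √(-6334 + (10*(1 + 15))/(1 - 370*(1 + 15))) = √(-6334 + (10*16)/(1 - 370*16)) = √(-6334 + 160/(1 - 37*160)) = √(-6334 + 160/(1 - 5920)) = √(-6334 + 160/(-5919)) = √(-6334 + 160*(-1/5919)) = √(-6334 - 160/5919) = √(-37491106/5919) = I*√221909856414/5919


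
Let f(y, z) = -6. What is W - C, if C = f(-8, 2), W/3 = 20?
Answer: 66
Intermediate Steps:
W = 60 (W = 3*20 = 60)
C = -6
W - C = 60 - 1*(-6) = 60 + 6 = 66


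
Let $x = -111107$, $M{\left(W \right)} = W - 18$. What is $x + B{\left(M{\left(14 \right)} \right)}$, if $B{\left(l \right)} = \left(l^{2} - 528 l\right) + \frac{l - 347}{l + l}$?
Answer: $- \frac{871481}{8} \approx -1.0894 \cdot 10^{5}$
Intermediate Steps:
$M{\left(W \right)} = -18 + W$
$B{\left(l \right)} = l^{2} - 528 l + \frac{-347 + l}{2 l}$ ($B{\left(l \right)} = \left(l^{2} - 528 l\right) + \frac{-347 + l}{2 l} = l^{2} - 528 l + \frac{-347 + l}{2 l}$)
$x + B{\left(M{\left(14 \right)} \right)} = -111107 - \left(- \frac{1}{2} - \left(-18 + 14\right)^{2} + 528 \left(-18 + 14\right) + \frac{347}{2 \left(-18 + 14\right)}\right) = -111107 + \left(\frac{1}{2} + \left(-4\right)^{2} - -2112 - \frac{347}{2 \left(-4\right)}\right) = -111107 + \left(\frac{1}{2} + 16 + 2112 - - \frac{347}{8}\right) = -111107 + \left(\frac{1}{2} + 16 + 2112 + \frac{347}{8}\right) = -111107 + \frac{17375}{8} = - \frac{871481}{8}$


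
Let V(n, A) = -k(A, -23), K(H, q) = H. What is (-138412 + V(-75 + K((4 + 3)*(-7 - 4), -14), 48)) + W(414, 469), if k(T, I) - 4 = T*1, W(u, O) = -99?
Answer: -138563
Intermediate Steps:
k(T, I) = 4 + T (k(T, I) = 4 + T*1 = 4 + T)
V(n, A) = -4 - A (V(n, A) = -(4 + A) = -4 - A)
(-138412 + V(-75 + K((4 + 3)*(-7 - 4), -14), 48)) + W(414, 469) = (-138412 + (-4 - 1*48)) - 99 = (-138412 + (-4 - 48)) - 99 = (-138412 - 52) - 99 = -138464 - 99 = -138563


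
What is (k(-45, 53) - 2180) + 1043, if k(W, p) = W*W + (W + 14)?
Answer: 857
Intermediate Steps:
k(W, p) = 14 + W + W² (k(W, p) = W² + (14 + W) = 14 + W + W²)
(k(-45, 53) - 2180) + 1043 = ((14 - 45 + (-45)²) - 2180) + 1043 = ((14 - 45 + 2025) - 2180) + 1043 = (1994 - 2180) + 1043 = -186 + 1043 = 857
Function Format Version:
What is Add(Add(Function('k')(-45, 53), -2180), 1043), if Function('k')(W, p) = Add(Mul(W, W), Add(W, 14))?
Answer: 857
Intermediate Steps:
Function('k')(W, p) = Add(14, W, Pow(W, 2)) (Function('k')(W, p) = Add(Pow(W, 2), Add(14, W)) = Add(14, W, Pow(W, 2)))
Add(Add(Function('k')(-45, 53), -2180), 1043) = Add(Add(Add(14, -45, Pow(-45, 2)), -2180), 1043) = Add(Add(Add(14, -45, 2025), -2180), 1043) = Add(Add(1994, -2180), 1043) = Add(-186, 1043) = 857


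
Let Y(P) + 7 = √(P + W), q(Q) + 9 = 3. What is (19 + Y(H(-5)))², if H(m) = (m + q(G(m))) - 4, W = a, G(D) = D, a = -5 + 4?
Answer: 128 + 96*I ≈ 128.0 + 96.0*I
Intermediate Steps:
a = -1
W = -1
q(Q) = -6 (q(Q) = -9 + 3 = -6)
H(m) = -10 + m (H(m) = (m - 6) - 4 = (-6 + m) - 4 = -10 + m)
Y(P) = -7 + √(-1 + P) (Y(P) = -7 + √(P - 1) = -7 + √(-1 + P))
(19 + Y(H(-5)))² = (19 + (-7 + √(-1 + (-10 - 5))))² = (19 + (-7 + √(-1 - 15)))² = (19 + (-7 + √(-16)))² = (19 + (-7 + 4*I))² = (12 + 4*I)²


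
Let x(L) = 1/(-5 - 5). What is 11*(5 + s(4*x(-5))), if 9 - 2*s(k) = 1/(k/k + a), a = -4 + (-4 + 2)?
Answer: 528/5 ≈ 105.60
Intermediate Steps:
x(L) = -⅒ (x(L) = 1/(-10) = -⅒)
a = -6 (a = -4 - 2 = -6)
s(k) = 23/5 (s(k) = 9/2 - 1/(2*(k/k - 6)) = 9/2 - 1/(2*(1 - 6)) = 9/2 - ½/(-5) = 9/2 - ½*(-⅕) = 9/2 + ⅒ = 23/5)
11*(5 + s(4*x(-5))) = 11*(5 + 23/5) = 11*(48/5) = 528/5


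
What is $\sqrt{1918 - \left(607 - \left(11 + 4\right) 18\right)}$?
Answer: $\sqrt{1581} \approx 39.762$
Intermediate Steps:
$\sqrt{1918 - \left(607 - \left(11 + 4\right) 18\right)} = \sqrt{1918 + \left(-607 + 15 \cdot 18\right)} = \sqrt{1918 + \left(-607 + 270\right)} = \sqrt{1918 - 337} = \sqrt{1581}$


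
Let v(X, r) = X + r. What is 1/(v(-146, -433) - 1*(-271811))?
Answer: 1/271232 ≈ 3.6869e-6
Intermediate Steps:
1/(v(-146, -433) - 1*(-271811)) = 1/((-146 - 433) - 1*(-271811)) = 1/(-579 + 271811) = 1/271232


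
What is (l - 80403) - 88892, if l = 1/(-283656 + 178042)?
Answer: -17879922131/105614 ≈ -1.6930e+5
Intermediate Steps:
l = -1/105614 (l = 1/(-105614) = -1/105614 ≈ -9.4684e-6)
(l - 80403) - 88892 = (-1/105614 - 80403) - 88892 = -8491682443/105614 - 88892 = -17879922131/105614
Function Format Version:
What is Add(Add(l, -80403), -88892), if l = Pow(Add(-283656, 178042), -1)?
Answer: Rational(-17879922131, 105614) ≈ -1.6930e+5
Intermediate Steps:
l = Rational(-1, 105614) (l = Pow(-105614, -1) = Rational(-1, 105614) ≈ -9.4684e-6)
Add(Add(l, -80403), -88892) = Add(Add(Rational(-1, 105614), -80403), -88892) = Add(Rational(-8491682443, 105614), -88892) = Rational(-17879922131, 105614)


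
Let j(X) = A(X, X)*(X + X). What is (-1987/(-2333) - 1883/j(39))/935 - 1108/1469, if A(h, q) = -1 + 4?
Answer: -43948817273/57679388910 ≈ -0.76195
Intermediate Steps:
A(h, q) = 3
j(X) = 6*X (j(X) = 3*(X + X) = 3*(2*X) = 6*X)
(-1987/(-2333) - 1883/j(39))/935 - 1108/1469 = (-1987/(-2333) - 1883/(6*39))/935 - 1108/1469 = (-1987*(-1/2333) - 1883/234)*(1/935) - 1108*1/1469 = (1987/2333 - 1883*1/234)*(1/935) - 1108/1469 = (1987/2333 - 1883/234)*(1/935) - 1108/1469 = -3928081/545922*1/935 - 1108/1469 = -3928081/510437070 - 1108/1469 = -43948817273/57679388910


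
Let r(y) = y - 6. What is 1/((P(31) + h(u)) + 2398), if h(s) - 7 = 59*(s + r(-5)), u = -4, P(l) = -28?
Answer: 1/1492 ≈ 0.00067024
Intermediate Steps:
r(y) = -6 + y
h(s) = -642 + 59*s (h(s) = 7 + 59*(s + (-6 - 5)) = 7 + 59*(s - 11) = 7 + 59*(-11 + s) = 7 + (-649 + 59*s) = -642 + 59*s)
1/((P(31) + h(u)) + 2398) = 1/((-28 + (-642 + 59*(-4))) + 2398) = 1/((-28 + (-642 - 236)) + 2398) = 1/((-28 - 878) + 2398) = 1/(-906 + 2398) = 1/1492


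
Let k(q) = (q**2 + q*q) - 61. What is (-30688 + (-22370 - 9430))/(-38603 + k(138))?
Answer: 7811/72 ≈ 108.49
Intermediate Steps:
k(q) = -61 + 2*q**2 (k(q) = (q**2 + q**2) - 61 = 2*q**2 - 61 = -61 + 2*q**2)
(-30688 + (-22370 - 9430))/(-38603 + k(138)) = (-30688 + (-22370 - 9430))/(-38603 + (-61 + 2*138**2)) = (-30688 - 31800)/(-38603 + (-61 + 2*19044)) = -62488/(-38603 + (-61 + 38088)) = -62488/(-38603 + 38027) = -62488/(-576) = -62488*(-1/576) = 7811/72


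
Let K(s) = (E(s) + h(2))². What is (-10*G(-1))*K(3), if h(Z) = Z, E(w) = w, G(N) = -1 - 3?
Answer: 1000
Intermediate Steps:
G(N) = -4
K(s) = (2 + s)² (K(s) = (s + 2)² = (2 + s)²)
(-10*G(-1))*K(3) = (-10*(-4))*(2 + 3)² = 40*5² = 40*25 = 1000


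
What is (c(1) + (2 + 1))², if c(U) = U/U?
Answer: 16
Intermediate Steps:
c(U) = 1
(c(1) + (2 + 1))² = (1 + (2 + 1))² = (1 + 3)² = 4² = 16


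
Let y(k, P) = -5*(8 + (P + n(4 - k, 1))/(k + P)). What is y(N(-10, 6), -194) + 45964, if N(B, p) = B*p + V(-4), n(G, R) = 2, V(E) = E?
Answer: 1974572/43 ≈ 45920.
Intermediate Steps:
N(B, p) = -4 + B*p (N(B, p) = B*p - 4 = -4 + B*p)
y(k, P) = -40 - 5*(2 + P)/(P + k) (y(k, P) = -5*(8 + (P + 2)/(k + P)) = -5*(8 + (2 + P)/(P + k)) = -40 - 5*(2 + P)/(P + k))
y(N(-10, 6), -194) + 45964 = 5*(-2 - 9*(-194) - 8*(-4 - 10*6))/(-194 + (-4 - 10*6)) + 45964 = 5*(-2 + 1746 - 8*(-4 - 60))/(-194 + (-4 - 60)) + 45964 = 5*(-2 + 1746 - 8*(-64))/(-194 - 64) + 45964 = 5*(-2 + 1746 + 512)/(-258) + 45964 = 5*(-1/258)*2256 + 45964 = -1880/43 + 45964 = 1974572/43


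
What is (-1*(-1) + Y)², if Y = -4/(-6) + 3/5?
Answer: 1156/225 ≈ 5.1378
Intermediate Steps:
Y = 19/15 (Y = -4*(-⅙) + 3*(⅕) = ⅔ + ⅗ = 19/15 ≈ 1.2667)
(-1*(-1) + Y)² = (-1*(-1) + 19/15)² = (1 + 19/15)² = (34/15)² = 1156/225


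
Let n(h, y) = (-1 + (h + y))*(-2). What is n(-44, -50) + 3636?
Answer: 3826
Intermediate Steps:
n(h, y) = 2 - 2*h - 2*y (n(h, y) = (-1 + h + y)*(-2) = 2 - 2*h - 2*y)
n(-44, -50) + 3636 = (2 - 2*(-44) - 2*(-50)) + 3636 = (2 + 88 + 100) + 3636 = 190 + 3636 = 3826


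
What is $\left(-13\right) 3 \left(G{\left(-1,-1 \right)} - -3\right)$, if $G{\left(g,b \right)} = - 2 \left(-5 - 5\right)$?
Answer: $-897$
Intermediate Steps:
$G{\left(g,b \right)} = 20$ ($G{\left(g,b \right)} = \left(-2\right) \left(-10\right) = 20$)
$\left(-13\right) 3 \left(G{\left(-1,-1 \right)} - -3\right) = \left(-13\right) 3 \left(20 - -3\right) = - 39 \left(20 + 3\right) = \left(-39\right) 23 = -897$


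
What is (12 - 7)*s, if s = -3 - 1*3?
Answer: -30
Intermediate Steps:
s = -6 (s = -3 - 3 = -6)
(12 - 7)*s = (12 - 7)*(-6) = 5*(-6) = -30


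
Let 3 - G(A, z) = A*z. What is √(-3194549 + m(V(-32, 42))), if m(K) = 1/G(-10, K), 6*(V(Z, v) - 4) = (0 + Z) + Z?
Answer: I*√116540342642/191 ≈ 1787.3*I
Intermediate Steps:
G(A, z) = 3 - A*z
V(Z, v) = 4 + Z/3 (V(Z, v) = 4 + ((0 + Z) + Z)/6 = 4 + (Z + Z)/6 = 4 + (2*Z)/6 = 4 + Z/3)
m(K) = 1/(3 + 10*K) (m(K) = 1/(3 - 1*(-10)*K) = 1/(3 + 10*K))
√(-3194549 + m(V(-32, 42))) = √(-3194549 + 1/(3 + 10*(4 + (⅓)*(-32)))) = √(-3194549 + 1/(3 + 10*(4 - 32/3))) = √(-3194549 + 1/(3 + 10*(-20/3))) = √(-3194549 + 1/(3 - 200/3)) = √(-3194549 + 1/(-191/3)) = √(-3194549 - 3/191) = √(-610158862/191) = I*√116540342642/191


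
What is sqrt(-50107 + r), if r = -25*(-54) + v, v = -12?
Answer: I*sqrt(48769) ≈ 220.84*I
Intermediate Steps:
r = 1338 (r = -25*(-54) - 12 = 1350 - 12 = 1338)
sqrt(-50107 + r) = sqrt(-50107 + 1338) = sqrt(-48769) = I*sqrt(48769)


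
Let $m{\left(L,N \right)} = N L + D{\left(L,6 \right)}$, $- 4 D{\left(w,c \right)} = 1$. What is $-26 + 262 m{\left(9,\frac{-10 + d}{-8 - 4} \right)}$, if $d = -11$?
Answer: $4035$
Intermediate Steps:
$D{\left(w,c \right)} = - \frac{1}{4}$ ($D{\left(w,c \right)} = \left(- \frac{1}{4}\right) 1 = - \frac{1}{4}$)
$m{\left(L,N \right)} = - \frac{1}{4} + L N$ ($m{\left(L,N \right)} = N L - \frac{1}{4} = L N - \frac{1}{4} = - \frac{1}{4} + L N$)
$-26 + 262 m{\left(9,\frac{-10 + d}{-8 - 4} \right)} = -26 + 262 \left(- \frac{1}{4} + 9 \frac{-10 - 11}{-8 - 4}\right) = -26 + 262 \left(- \frac{1}{4} + 9 \left(- \frac{21}{-12}\right)\right) = -26 + 262 \left(- \frac{1}{4} + 9 \left(\left(-21\right) \left(- \frac{1}{12}\right)\right)\right) = -26 + 262 \left(- \frac{1}{4} + 9 \cdot \frac{7}{4}\right) = -26 + 262 \left(- \frac{1}{4} + \frac{63}{4}\right) = -26 + 262 \cdot \frac{31}{2} = -26 + 4061 = 4035$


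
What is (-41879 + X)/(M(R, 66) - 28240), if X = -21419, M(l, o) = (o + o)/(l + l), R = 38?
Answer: 1202662/536527 ≈ 2.2416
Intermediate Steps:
M(l, o) = o/l (M(l, o) = (2*o)/((2*l)) = (2*o)*(1/(2*l)) = o/l)
(-41879 + X)/(M(R, 66) - 28240) = (-41879 - 21419)/(66/38 - 28240) = -63298/(66*(1/38) - 28240) = -63298/(33/19 - 28240) = -63298/(-536527/19) = -63298*(-19/536527) = 1202662/536527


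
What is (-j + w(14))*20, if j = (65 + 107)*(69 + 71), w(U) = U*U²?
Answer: -426720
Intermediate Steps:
w(U) = U³
j = 24080 (j = 172*140 = 24080)
(-j + w(14))*20 = (-1*24080 + 14³)*20 = (-24080 + 2744)*20 = -21336*20 = -426720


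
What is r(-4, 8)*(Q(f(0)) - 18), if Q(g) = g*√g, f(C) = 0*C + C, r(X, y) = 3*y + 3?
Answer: -486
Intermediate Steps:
r(X, y) = 3 + 3*y
f(C) = C (f(C) = 0 + C = C)
Q(g) = g^(3/2)
r(-4, 8)*(Q(f(0)) - 18) = (3 + 3*8)*(0^(3/2) - 18) = (3 + 24)*(0 - 18) = 27*(-18) = -486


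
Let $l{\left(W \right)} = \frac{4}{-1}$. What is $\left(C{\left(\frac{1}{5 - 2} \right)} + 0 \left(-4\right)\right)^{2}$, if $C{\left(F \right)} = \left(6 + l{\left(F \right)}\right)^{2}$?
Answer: $16$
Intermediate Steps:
$l{\left(W \right)} = -4$ ($l{\left(W \right)} = 4 \left(-1\right) = -4$)
$C{\left(F \right)} = 4$ ($C{\left(F \right)} = \left(6 - 4\right)^{2} = 2^{2} = 4$)
$\left(C{\left(\frac{1}{5 - 2} \right)} + 0 \left(-4\right)\right)^{2} = \left(4 + 0 \left(-4\right)\right)^{2} = \left(4 + 0\right)^{2} = 4^{2} = 16$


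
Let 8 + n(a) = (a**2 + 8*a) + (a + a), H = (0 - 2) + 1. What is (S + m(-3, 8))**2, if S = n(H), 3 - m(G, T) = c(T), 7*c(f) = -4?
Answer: 8836/49 ≈ 180.33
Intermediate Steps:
c(f) = -4/7 (c(f) = (1/7)*(-4) = -4/7)
m(G, T) = 25/7 (m(G, T) = 3 - 1*(-4/7) = 3 + 4/7 = 25/7)
H = -1 (H = -2 + 1 = -1)
n(a) = -8 + a**2 + 10*a (n(a) = -8 + ((a**2 + 8*a) + (a + a)) = -8 + ((a**2 + 8*a) + 2*a) = -8 + (a**2 + 10*a) = -8 + a**2 + 10*a)
S = -17 (S = -8 + (-1)**2 + 10*(-1) = -8 + 1 - 10 = -17)
(S + m(-3, 8))**2 = (-17 + 25/7)**2 = (-94/7)**2 = 8836/49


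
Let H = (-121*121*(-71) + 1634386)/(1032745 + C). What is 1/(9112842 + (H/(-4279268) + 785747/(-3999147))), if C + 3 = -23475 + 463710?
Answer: 25207676679714266892/229713569816539765753596713 ≈ 1.0974e-7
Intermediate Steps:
C = 440232 (C = -3 + (-23475 + 463710) = -3 + 440235 = 440232)
H = 2673897/1472977 (H = (-121*121*(-71) + 1634386)/(1032745 + 440232) = (-14641*(-71) + 1634386)/1472977 = (1039511 + 1634386)*(1/1472977) = 2673897*(1/1472977) = 2673897/1472977 ≈ 1.8153)
1/(9112842 + (H/(-4279268) + 785747/(-3999147))) = 1/(9112842 + ((2673897/1472977)/(-4279268) + 785747/(-3999147))) = 1/(9112842 + ((2673897/1472977)*(-1/4279268) + 785747*(-1/3999147))) = 1/(9112842 + (-2673897/6303263340836 - 785747/3999147)) = 1/(9112842 - 4952780953579030351/25207676679714266892) = 1/(229713569816539765753596713/25207676679714266892) = 25207676679714266892/229713569816539765753596713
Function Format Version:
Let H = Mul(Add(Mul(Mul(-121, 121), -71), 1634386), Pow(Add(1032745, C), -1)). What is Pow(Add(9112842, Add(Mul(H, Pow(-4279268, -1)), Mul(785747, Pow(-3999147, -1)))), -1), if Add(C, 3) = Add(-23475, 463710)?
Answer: Rational(25207676679714266892, 229713569816539765753596713) ≈ 1.0974e-7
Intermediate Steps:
C = 440232 (C = Add(-3, Add(-23475, 463710)) = Add(-3, 440235) = 440232)
H = Rational(2673897, 1472977) (H = Mul(Add(Mul(Mul(-121, 121), -71), 1634386), Pow(Add(1032745, 440232), -1)) = Mul(Add(Mul(-14641, -71), 1634386), Pow(1472977, -1)) = Mul(Add(1039511, 1634386), Rational(1, 1472977)) = Mul(2673897, Rational(1, 1472977)) = Rational(2673897, 1472977) ≈ 1.8153)
Pow(Add(9112842, Add(Mul(H, Pow(-4279268, -1)), Mul(785747, Pow(-3999147, -1)))), -1) = Pow(Add(9112842, Add(Mul(Rational(2673897, 1472977), Pow(-4279268, -1)), Mul(785747, Pow(-3999147, -1)))), -1) = Pow(Add(9112842, Add(Mul(Rational(2673897, 1472977), Rational(-1, 4279268)), Mul(785747, Rational(-1, 3999147)))), -1) = Pow(Add(9112842, Add(Rational(-2673897, 6303263340836), Rational(-785747, 3999147))), -1) = Pow(Add(9112842, Rational(-4952780953579030351, 25207676679714266892)), -1) = Pow(Rational(229713569816539765753596713, 25207676679714266892), -1) = Rational(25207676679714266892, 229713569816539765753596713)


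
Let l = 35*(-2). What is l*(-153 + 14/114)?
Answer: 609980/57 ≈ 10701.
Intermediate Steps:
l = -70
l*(-153 + 14/114) = -70*(-153 + 14/114) = -70*(-153 + 14*(1/114)) = -70*(-153 + 7/57) = -70*(-8714/57) = 609980/57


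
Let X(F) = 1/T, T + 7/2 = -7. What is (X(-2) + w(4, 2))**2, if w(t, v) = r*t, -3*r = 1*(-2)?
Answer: 324/49 ≈ 6.6122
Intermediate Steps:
T = -21/2 (T = -7/2 - 7 = -21/2 ≈ -10.500)
r = 2/3 (r = -(-2)/3 = -1/3*(-2) = 2/3 ≈ 0.66667)
X(F) = -2/21 (X(F) = 1/(-21/2) = -2/21)
w(t, v) = 2*t/3
(X(-2) + w(4, 2))**2 = (-2/21 + (2/3)*4)**2 = (-2/21 + 8/3)**2 = (18/7)**2 = 324/49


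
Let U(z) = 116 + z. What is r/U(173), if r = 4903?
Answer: 4903/289 ≈ 16.965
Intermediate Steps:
r/U(173) = 4903/(116 + 173) = 4903/289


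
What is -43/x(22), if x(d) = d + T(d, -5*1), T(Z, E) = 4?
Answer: -43/26 ≈ -1.6538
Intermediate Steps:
x(d) = 4 + d (x(d) = d + 4 = 4 + d)
-43/x(22) = -43/(4 + 22) = -43/26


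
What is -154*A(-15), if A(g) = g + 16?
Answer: -154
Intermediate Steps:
A(g) = 16 + g
-154*A(-15) = -154*(16 - 15) = -154*1 = -154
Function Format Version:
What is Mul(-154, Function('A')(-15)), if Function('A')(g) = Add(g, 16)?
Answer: -154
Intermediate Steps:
Function('A')(g) = Add(16, g)
Mul(-154, Function('A')(-15)) = Mul(-154, Add(16, -15)) = Mul(-154, 1) = -154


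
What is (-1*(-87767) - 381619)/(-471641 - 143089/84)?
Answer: 24683568/39760933 ≈ 0.62080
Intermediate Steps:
(-1*(-87767) - 381619)/(-471641 - 143089/84) = (87767 - 381619)/(-471641 - 143089/84) = -293852/(-471641 - 443*323/84) = -293852/(-471641 - 143089/84) = -293852/(-39760933/84) = -293852*(-84/39760933) = 24683568/39760933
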